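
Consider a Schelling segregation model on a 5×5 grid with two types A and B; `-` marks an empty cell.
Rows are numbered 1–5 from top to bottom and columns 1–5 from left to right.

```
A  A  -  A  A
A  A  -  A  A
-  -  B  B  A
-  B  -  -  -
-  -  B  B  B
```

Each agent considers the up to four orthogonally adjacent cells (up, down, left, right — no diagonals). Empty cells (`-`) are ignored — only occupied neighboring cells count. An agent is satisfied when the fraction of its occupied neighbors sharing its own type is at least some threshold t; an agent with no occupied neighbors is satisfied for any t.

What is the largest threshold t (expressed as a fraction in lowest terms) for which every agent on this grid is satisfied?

1/3

(1,1)A 2/2
(1,2)A 2/2
(1,4)A 2/2
(1,5)A 2/2
(2,1)A 2/2
(2,2)A 2/2
(2,4)A 2/3
(2,5)A 3/3
(3,3)B 1/1
(3,4)B 1/3
(3,5)A 1/2
(4,2)B — no occupied neighbors
(5,3)B 1/1
(5,4)B 2/2
(5,5)B 1/1
The smallest same-type fraction is 1/3 at (3,4), which reduces to 1/3. Any threshold above that leaves this agent unsatisfied.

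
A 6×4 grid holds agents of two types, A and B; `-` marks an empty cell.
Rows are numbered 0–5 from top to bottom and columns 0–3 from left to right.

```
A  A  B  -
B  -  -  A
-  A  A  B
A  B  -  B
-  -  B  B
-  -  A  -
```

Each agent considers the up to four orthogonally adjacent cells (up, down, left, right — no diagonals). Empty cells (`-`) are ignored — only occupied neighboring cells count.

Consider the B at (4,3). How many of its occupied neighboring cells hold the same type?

Occupied neighbors of (4,3): (3,3)=B, (4,2)=B.
Same type (B): 2 of 2.

2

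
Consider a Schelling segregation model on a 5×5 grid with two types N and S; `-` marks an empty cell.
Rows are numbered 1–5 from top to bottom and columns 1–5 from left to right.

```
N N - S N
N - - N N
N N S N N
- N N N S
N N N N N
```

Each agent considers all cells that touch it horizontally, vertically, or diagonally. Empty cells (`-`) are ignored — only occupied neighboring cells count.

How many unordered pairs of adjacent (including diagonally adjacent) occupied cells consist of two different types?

Scan each occupied cell's neighbors to the right and below (and the two forward diagonals) so each pair is counted once.
From row 1: 3 unlike of 8 pairs (running 3/8).
From row 2: 1 unlike of 8 pairs (running 4/16).
From row 3: 7 unlike of 15 pairs (running 11/31).
From row 4: 3 unlike of 14 pairs (running 14/45).
From row 5: 0 unlike of 4 pairs (running 14/49).
Total adjacent occupied pairs: 49; unlike-type pairs: 14.

14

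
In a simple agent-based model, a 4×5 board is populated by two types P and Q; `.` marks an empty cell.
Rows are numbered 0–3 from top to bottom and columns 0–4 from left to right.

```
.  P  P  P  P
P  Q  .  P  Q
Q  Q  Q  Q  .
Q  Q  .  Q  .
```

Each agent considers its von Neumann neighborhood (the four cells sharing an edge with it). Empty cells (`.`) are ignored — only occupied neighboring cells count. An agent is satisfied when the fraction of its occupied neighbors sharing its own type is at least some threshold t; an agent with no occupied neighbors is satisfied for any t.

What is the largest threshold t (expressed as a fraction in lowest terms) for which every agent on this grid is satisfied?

Row 0: (0,1)P 1/2 · (0,2)P 2/2 · (0,3)P 3/3 · (0,4)P 1/2
Row 1: (1,0)P 0/2 · (1,1)Q 1/3 · (1,3)P 1/3 · (1,4)Q 0/2
Row 2: (2,0)Q 2/3 · (2,1)Q 4/4 · (2,2)Q 2/2 · (2,3)Q 2/3
Row 3: (3,0)Q 2/2 · (3,1)Q 2/2 · (3,3)Q 1/1
The smallest same-type fraction is 0/2 at (1,0), which reduces to 0/1. Any threshold above that leaves this agent unsatisfied.

0/1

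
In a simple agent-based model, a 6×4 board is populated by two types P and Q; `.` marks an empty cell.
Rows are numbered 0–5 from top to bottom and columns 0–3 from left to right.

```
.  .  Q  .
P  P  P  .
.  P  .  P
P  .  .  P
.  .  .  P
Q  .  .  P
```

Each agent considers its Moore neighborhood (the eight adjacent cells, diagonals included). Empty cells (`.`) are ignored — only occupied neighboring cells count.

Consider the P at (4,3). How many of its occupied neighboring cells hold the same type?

Occupied neighbors of (4,3): (3,3)=P, (5,3)=P.
Same type (P): 2 of 2.

2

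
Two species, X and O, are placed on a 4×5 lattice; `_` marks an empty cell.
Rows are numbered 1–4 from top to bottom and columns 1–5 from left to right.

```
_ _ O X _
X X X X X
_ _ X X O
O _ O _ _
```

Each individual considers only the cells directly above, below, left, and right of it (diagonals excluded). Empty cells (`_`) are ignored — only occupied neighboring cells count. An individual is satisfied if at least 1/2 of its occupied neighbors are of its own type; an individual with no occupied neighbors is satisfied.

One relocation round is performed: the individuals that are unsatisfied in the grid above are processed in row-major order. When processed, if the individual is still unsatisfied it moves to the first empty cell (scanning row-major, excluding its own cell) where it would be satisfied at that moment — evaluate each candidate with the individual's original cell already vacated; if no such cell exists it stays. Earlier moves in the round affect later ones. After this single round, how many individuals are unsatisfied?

Initially unsatisfied (in order): (1,3), (3,5), (4,3).
  (1,3) → (3,1).
  (3,5) → (4,2).
  (4,3): now satisfied by earlier moves; stays.
Resulting grid:
_ _ _ X _
X X X X X
O _ X X _
O O O _ _
All satisfied now.

0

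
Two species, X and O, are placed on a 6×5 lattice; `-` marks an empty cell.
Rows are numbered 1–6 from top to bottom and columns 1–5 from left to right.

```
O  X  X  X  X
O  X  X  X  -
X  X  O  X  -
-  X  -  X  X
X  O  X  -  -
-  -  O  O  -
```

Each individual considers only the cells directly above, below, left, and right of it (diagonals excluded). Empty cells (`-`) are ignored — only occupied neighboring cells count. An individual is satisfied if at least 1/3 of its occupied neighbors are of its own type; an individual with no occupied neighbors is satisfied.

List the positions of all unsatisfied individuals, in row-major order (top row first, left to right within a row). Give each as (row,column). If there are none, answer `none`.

(3,3), (5,1), (5,2), (5,3)

(1,1)O 1/2 ✓
(1,2)X 2/3 ✓
(1,3)X 3/3 ✓
(1,4)X 3/3 ✓
(1,5)X 1/1 ✓
(2,1)O 1/3 ✓
(2,2)X 3/4 ✓
(2,3)X 3/4 ✓
(2,4)X 3/3 ✓
(3,1)X 1/2 ✓
(3,2)X 3/4 ✓
(3,3)O 0/3 ✗
(3,4)X 2/3 ✓
(4,2)X 1/2 ✓
(4,4)X 2/2 ✓
(4,5)X 1/1 ✓
(5,1)X 0/1 ✗
(5,2)O 0/3 ✗
(5,3)X 0/2 ✗
(6,3)O 1/2 ✓
(6,4)O 1/1 ✓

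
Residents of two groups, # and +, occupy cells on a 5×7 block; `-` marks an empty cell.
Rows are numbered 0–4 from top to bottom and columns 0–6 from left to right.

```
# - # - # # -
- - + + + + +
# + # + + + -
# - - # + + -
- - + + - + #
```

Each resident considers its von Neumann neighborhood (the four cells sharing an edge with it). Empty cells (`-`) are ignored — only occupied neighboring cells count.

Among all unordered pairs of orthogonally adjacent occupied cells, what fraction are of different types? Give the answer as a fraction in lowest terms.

11/27

Scan each occupied cell's neighbors to the right and below so each pair is counted once.
From row 0: 3 unlike of 4 pairs (running 3/4).
From row 1: 1 unlike of 8 pairs (running 4/12).
From row 2: 4 unlike of 9 pairs (running 8/21).
From row 3: 2 unlike of 4 pairs (running 10/25).
From row 4: 1 unlike of 2 pairs (running 11/27).
Total adjacent occupied pairs: 27; unlike-type pairs: 11.
11/27 is already in lowest terms.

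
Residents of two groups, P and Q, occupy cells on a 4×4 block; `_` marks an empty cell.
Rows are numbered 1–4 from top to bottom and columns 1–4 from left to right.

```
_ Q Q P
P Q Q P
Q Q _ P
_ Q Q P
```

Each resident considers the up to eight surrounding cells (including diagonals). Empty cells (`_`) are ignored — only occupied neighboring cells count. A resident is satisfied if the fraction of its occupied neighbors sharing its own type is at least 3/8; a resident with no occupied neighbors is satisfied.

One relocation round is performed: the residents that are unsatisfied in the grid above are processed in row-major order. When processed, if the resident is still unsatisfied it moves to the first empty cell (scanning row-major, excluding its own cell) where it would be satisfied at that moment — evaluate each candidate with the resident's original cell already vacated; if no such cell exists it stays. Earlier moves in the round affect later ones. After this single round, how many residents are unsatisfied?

Initially unsatisfied (in order): (1,4), (2,1).
  (1,4) → (3,3).
  (2,1): no empty cell satisfies it; stays.
Resulting grid:
_ Q Q _
P Q Q P
Q Q P P
_ Q Q P
Unsatisfied now: (2,1).

1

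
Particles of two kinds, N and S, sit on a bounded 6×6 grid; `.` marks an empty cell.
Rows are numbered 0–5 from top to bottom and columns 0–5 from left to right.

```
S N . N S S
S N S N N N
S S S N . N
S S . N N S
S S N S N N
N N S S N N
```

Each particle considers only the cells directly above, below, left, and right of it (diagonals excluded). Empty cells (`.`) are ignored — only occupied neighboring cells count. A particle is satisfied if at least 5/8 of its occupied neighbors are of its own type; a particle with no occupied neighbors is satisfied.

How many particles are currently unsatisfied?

Row 0: (0,0)S 1/2 not · (0,1)N 1/2 not · (0,3)N 1/2 not · (0,4)S 1/3 not · (0,5)S 1/2 not
Row 1: (1,0)S 2/3 satisfied · (1,1)N 1/4 not · (1,2)S 1/3 not · (1,3)N 3/4 satisfied · (1,4)N 2/3 satisfied · (1,5)N 2/3 satisfied
Row 2: (2,0)S 3/3 satisfied · (2,1)S 3/4 satisfied · (2,2)S 2/3 satisfied · (2,3)N 2/3 satisfied · (2,5)N 1/2 not
Row 3: (3,0)S 3/3 satisfied · (3,1)S 3/3 satisfied · (3,3)N 2/3 satisfied · (3,4)N 2/3 satisfied · (3,5)S 0/3 not
Row 4: (4,0)S 2/3 satisfied · (4,1)S 2/4 not · (4,2)N 0/3 not · (4,3)S 1/4 not · (4,4)N 3/4 satisfied · (4,5)N 2/3 satisfied
Row 5: (5,0)N 1/2 not · (5,1)N 1/3 not · (5,2)S 1/3 not · (5,3)S 2/3 satisfied · (5,4)N 2/3 satisfied · (5,5)N 2/2 satisfied
Unsatisfied: (0,0), (0,1), (0,3), (0,4), (0,5), (1,1), (1,2), (2,5), (3,5), (4,1), (4,2), (4,3), (5,0), (5,1), (5,2) — 15 in total.

15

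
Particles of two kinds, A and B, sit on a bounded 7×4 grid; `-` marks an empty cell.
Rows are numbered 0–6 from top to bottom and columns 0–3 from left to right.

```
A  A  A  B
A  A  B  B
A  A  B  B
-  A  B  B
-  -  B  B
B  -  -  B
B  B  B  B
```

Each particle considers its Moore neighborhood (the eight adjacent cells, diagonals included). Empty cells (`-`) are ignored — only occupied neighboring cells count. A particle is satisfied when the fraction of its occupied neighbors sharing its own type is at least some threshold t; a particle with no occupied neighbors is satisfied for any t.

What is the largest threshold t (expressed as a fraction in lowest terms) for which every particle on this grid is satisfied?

Row 0: (0,0)A 3/3 · (0,1)A 4/5 · (0,2)A 2/5 · (0,3)B 2/3
Row 1: (1,0)A 5/5 · (1,1)A 6/8 · (1,2)B 4/8 · (1,3)B 4/5
Row 2: (2,0)A 4/4 · (2,1)A 4/7 · (2,2)B 5/8 · (2,3)B 5/5
Row 3: (3,1)A 2/5 · (3,2)B 5/7 · (3,3)B 5/5
Row 4: (4,2)B 4/5 · (4,3)B 4/4
Row 5: (5,0)B 2/2 · (5,3)B 4/4
Row 6: (6,0)B 2/2 · (6,1)B 3/3 · (6,2)B 3/3 · (6,3)B 2/2
The smallest same-type fraction is 2/5 at (0,2), which reduces to 2/5. Any threshold above that leaves this particle unsatisfied.

2/5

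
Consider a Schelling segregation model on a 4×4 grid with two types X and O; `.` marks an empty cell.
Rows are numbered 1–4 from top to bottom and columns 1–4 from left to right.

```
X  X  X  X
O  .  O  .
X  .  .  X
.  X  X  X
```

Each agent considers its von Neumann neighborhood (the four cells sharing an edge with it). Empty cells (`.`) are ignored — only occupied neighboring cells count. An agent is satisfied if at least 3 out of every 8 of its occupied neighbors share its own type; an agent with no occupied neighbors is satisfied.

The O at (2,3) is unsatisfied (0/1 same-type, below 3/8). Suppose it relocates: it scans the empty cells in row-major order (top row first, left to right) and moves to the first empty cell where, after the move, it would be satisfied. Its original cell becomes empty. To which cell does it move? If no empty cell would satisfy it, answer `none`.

(2,2)

Vacating (2,3). Empty cells in order:
  (2,2): 1/2 same-type → satisfied — stop here.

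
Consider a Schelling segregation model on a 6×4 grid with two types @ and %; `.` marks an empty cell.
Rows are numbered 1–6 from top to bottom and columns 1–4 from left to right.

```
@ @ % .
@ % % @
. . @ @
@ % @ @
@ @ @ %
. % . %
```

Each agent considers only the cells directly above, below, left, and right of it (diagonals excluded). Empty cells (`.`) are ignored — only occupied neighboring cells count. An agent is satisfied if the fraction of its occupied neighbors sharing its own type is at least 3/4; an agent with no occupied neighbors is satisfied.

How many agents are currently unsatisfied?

(1,1)@ 2/2 ok
(1,2)@ 1/3 unhappy
(1,3)% 1/2 unhappy
(2,1)@ 1/2 unhappy
(2,2)% 1/3 unhappy
(2,3)% 2/4 unhappy
(2,4)@ 1/2 unhappy
(3,3)@ 2/3 unhappy
(3,4)@ 3/3 ok
(4,1)@ 1/2 unhappy
(4,2)% 0/3 unhappy
(4,3)@ 3/4 ok
(4,4)@ 2/3 unhappy
(5,1)@ 2/2 ok
(5,2)@ 2/4 unhappy
(5,3)@ 2/3 unhappy
(5,4)% 1/3 unhappy
(6,2)% 0/1 unhappy
(6,4)% 1/1 ok
Unsatisfied: (1,2), (1,3), (2,1), (2,2), (2,3), (2,4), (3,3), (4,1), (4,2), (4,4), (5,2), (5,3), (5,4), (6,2) — 14 in total.

14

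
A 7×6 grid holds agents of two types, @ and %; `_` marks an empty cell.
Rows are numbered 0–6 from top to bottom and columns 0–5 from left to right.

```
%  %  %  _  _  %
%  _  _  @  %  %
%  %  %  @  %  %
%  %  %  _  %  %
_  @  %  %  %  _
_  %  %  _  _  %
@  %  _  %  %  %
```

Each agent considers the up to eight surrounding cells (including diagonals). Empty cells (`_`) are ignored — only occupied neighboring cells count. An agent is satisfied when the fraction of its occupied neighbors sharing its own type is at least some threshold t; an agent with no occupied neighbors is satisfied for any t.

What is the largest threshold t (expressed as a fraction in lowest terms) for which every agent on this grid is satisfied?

0/1

(0,0)% 2/2
(0,1)% 3/3
(0,2)% 1/2
(0,5)% 2/2
(1,0)% 4/4
(1,3)@ 1/5
(1,4)% 4/6
(1,5)% 4/4
(2,0)% 4/4
(2,1)% 6/6
(2,2)% 3/5
(2,3)@ 1/6
(2,4)% 5/7
(2,5)% 5/5
(3,0)% 3/4
(3,1)% 6/7
(3,2)% 5/7
(3,4)% 5/6
(3,5)% 4/4
(4,1)@ 0/6
(4,2)% 5/6
(4,3)% 5/5
(4,4)% 4/4
(5,1)% 3/5
(5,2)% 5/6
(5,5)% 3/3
(6,0)@ 0/2
(6,1)% 2/3
(6,3)% 2/2
(6,4)% 3/3
(6,5)% 2/2
The smallest same-type fraction is 0/6 at (4,1), which reduces to 0/1. Any threshold above that leaves this agent unsatisfied.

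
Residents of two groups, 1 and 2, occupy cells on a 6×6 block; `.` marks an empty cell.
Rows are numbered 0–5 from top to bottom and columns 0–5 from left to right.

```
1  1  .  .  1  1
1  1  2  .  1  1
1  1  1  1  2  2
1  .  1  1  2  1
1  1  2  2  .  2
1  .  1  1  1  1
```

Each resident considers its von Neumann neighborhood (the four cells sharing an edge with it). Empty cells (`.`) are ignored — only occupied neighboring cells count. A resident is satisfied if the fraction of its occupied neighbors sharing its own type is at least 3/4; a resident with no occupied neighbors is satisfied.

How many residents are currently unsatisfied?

17

Row 0: (0,0)1 2/2 ok · (0,1)1 2/2 ok · (0,4)1 2/2 ok · (0,5)1 2/2 ok
Row 1: (1,0)1 3/3 ok · (1,1)1 3/4 ok · (1,2)2 0/2 unhappy · (1,4)1 2/3 unhappy · (1,5)1 2/3 unhappy
Row 2: (2,0)1 3/3 ok · (2,1)1 3/3 ok · (2,2)1 3/4 ok · (2,3)1 2/3 unhappy · (2,4)2 2/4 unhappy · (2,5)2 1/3 unhappy
Row 3: (3,0)1 2/2 ok · (3,2)1 2/3 unhappy · (3,3)1 2/4 unhappy · (3,4)2 1/3 unhappy · (3,5)1 0/3 unhappy
Row 4: (4,0)1 3/3 ok · (4,1)1 1/2 unhappy · (4,2)2 1/4 unhappy · (4,3)2 1/3 unhappy · (4,5)2 0/2 unhappy
Row 5: (5,0)1 1/1 ok · (5,2)1 1/2 unhappy · (5,3)1 2/3 unhappy · (5,4)1 2/2 ok · (5,5)1 1/2 unhappy
Unsatisfied: (1,2), (1,4), (1,5), (2,3), (2,4), (2,5), (3,2), (3,3), (3,4), (3,5), (4,1), (4,2), (4,3), (4,5), (5,2), (5,3), (5,5) — 17 in total.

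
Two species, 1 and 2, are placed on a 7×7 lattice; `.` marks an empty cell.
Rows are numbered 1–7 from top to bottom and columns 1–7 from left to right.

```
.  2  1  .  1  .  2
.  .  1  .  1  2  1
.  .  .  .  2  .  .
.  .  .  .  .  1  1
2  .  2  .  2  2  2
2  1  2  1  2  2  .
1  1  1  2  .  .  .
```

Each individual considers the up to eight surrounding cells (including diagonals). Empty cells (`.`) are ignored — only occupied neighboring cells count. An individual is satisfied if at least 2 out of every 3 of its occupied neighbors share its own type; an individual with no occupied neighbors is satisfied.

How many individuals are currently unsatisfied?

(1,2)2 0/2 not
(1,3)1 1/2 not
(1,5)1 1/2 not
(1,7)2 1/2 not
(2,3)1 1/2 not
(2,5)1 1/3 not
(2,6)2 2/5 not
(2,7)1 0/2 not
(3,5)2 1/3 not
(4,6)1 1/5 not
(4,7)1 1/3 not
(5,1)2 1/2 not
(5,3)2 1/3 not
(5,5)2 3/5 not
(5,6)2 4/6 satisfied
(5,7)2 2/4 not
(6,1)2 1/4 not
(6,2)1 3/7 not
(6,3)2 2/6 not
(6,4)1 1/6 not
(6,5)2 4/5 satisfied
(6,6)2 4/4 satisfied
(7,1)1 2/3 satisfied
(7,2)1 3/5 not
(7,3)1 3/5 not
(7,4)2 2/4 not
Unsatisfied: (1,2), (1,3), (1,5), (1,7), (2,3), (2,5), (2,6), (2,7), (3,5), (4,6), (4,7), (5,1), (5,3), (5,5), (5,7), (6,1), (6,2), (6,3), (6,4), (7,2), (7,3), (7,4) — 22 in total.

22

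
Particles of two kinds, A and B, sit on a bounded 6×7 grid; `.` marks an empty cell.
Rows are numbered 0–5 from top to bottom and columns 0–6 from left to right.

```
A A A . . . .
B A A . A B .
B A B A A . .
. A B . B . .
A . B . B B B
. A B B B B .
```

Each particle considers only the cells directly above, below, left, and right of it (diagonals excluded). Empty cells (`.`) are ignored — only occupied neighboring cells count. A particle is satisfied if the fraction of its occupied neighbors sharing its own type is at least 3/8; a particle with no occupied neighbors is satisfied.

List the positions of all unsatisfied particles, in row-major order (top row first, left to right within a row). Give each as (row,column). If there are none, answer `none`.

(1,0), (1,5), (2,2), (5,1)

(0,0)A 1/2 satisfied
(0,1)A 3/3 satisfied
(0,2)A 2/2 satisfied
(1,0)B 1/3 not
(1,1)A 3/4 satisfied
(1,2)A 2/3 satisfied
(1,4)A 1/2 satisfied
(1,5)B 0/1 not
(2,0)B 1/2 satisfied
(2,1)A 2/4 satisfied
(2,2)B 1/4 not
(2,3)A 1/2 satisfied
(2,4)A 2/3 satisfied
(3,1)A 1/2 satisfied
(3,2)B 2/3 satisfied
(3,4)B 1/2 satisfied
(4,0)A 0/0 satisfied
(4,2)B 2/2 satisfied
(4,4)B 3/3 satisfied
(4,5)B 3/3 satisfied
(4,6)B 1/1 satisfied
(5,1)A 0/1 not
(5,2)B 2/3 satisfied
(5,3)B 2/2 satisfied
(5,4)B 3/3 satisfied
(5,5)B 2/2 satisfied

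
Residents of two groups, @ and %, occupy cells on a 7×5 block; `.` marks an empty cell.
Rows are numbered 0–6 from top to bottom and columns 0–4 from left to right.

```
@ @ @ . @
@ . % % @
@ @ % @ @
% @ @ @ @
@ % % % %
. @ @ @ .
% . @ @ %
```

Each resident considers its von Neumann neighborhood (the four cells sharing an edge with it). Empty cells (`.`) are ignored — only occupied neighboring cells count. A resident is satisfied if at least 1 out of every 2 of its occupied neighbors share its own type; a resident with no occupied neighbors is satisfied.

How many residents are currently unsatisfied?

Row 0: (0,0)@ 2/2 ✓ · (0,1)@ 2/2 ✓ · (0,2)@ 1/2 ✓ · (0,4)@ 1/1 ✓
Row 1: (1,0)@ 2/2 ✓ · (1,2)% 2/3 ✓ · (1,3)% 1/3 ✗ · (1,4)@ 2/3 ✓
Row 2: (2,0)@ 2/3 ✓ · (2,1)@ 2/3 ✓ · (2,2)% 1/4 ✗ · (2,3)@ 2/4 ✓ · (2,4)@ 3/3 ✓
Row 3: (3,0)% 0/3 ✗ · (3,1)@ 2/4 ✓ · (3,2)@ 2/4 ✓ · (3,3)@ 3/4 ✓ · (3,4)@ 2/3 ✓
Row 4: (4,0)@ 0/2 ✗ · (4,1)% 1/4 ✗ · (4,2)% 2/4 ✓ · (4,3)% 2/4 ✓ · (4,4)% 1/2 ✓
Row 5: (5,1)@ 1/2 ✓ · (5,2)@ 3/4 ✓ · (5,3)@ 2/3 ✓
Row 6: (6,0)% 0/0 ✓ · (6,2)@ 2/2 ✓ · (6,3)@ 2/3 ✓ · (6,4)% 0/1 ✗
Unsatisfied: (1,3), (2,2), (3,0), (4,0), (4,1), (6,4) — 6 in total.

6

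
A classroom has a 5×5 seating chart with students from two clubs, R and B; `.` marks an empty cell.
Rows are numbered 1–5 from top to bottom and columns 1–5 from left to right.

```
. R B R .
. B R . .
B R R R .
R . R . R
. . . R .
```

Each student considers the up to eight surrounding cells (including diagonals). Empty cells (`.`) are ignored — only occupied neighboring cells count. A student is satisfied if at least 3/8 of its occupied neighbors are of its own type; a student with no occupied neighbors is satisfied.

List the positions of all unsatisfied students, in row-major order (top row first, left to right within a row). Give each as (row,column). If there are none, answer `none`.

(1,2), (1,3), (2,2), (3,1)

Row 1: (1,2)R 1/3 ✗ · (1,3)B 1/4 ✗ · (1,4)R 1/2 ✓
Row 2: (2,2)B 2/6 ✗ · (2,3)R 5/7 ✓
Row 3: (3,1)B 1/3 ✗ · (3,2)R 4/6 ✓ · (3,3)R 4/5 ✓ · (3,4)R 4/4 ✓
Row 4: (4,1)R 1/2 ✓ · (4,3)R 4/4 ✓ · (4,5)R 2/2 ✓
Row 5: (5,4)R 2/2 ✓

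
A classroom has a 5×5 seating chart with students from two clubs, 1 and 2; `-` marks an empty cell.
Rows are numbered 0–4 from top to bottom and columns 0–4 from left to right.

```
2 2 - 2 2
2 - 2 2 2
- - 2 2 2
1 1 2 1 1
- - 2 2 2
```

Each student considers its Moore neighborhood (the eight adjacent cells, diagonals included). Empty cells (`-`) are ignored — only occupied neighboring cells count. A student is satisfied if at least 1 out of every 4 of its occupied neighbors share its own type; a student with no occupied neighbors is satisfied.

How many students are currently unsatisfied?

(0,0)2 2/2 ✓
(0,1)2 3/3 ✓
(0,3)2 4/4 ✓
(0,4)2 3/3 ✓
(1,0)2 2/2 ✓
(1,2)2 5/5 ✓
(1,3)2 7/7 ✓
(1,4)2 5/5 ✓
(2,2)2 4/6 ✓
(2,3)2 6/8 ✓
(2,4)2 3/5 ✓
(3,0)1 1/1 ✓
(3,1)1 1/4 ✓
(3,2)2 4/6 ✓
(3,3)1 1/8 ✗
(3,4)1 1/5 ✗
(4,2)2 2/4 ✓
(4,3)2 3/5 ✓
(4,4)2 1/3 ✓
Unsatisfied: (3,3), (3,4) — 2 in total.

2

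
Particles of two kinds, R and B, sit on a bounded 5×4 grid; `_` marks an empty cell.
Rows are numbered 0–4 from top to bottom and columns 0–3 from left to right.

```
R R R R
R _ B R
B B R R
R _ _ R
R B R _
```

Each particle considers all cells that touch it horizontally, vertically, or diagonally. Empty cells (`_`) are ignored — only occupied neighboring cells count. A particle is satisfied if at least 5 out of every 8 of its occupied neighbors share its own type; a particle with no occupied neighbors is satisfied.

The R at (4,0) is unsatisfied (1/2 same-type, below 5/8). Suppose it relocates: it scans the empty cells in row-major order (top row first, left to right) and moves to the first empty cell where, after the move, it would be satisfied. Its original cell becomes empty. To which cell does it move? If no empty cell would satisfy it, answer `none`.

Vacating (4,0). Empty cells in order:
  (1,1): 5/8 same-type → satisfied — stop here.

(1,1)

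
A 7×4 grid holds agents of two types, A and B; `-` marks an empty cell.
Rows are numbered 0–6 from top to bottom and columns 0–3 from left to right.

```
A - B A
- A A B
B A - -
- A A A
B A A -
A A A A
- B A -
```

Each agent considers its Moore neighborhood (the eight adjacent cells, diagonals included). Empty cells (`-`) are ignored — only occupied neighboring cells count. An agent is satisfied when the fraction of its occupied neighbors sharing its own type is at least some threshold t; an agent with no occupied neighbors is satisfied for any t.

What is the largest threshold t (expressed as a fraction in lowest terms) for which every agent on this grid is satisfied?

0/1

(0,0)A 1/1
(0,2)B 1/4
(0,3)A 1/3
(1,1)A 3/5
(1,2)A 3/5
(1,3)B 1/3
(2,0)B 0/3
(2,1)A 4/5
(3,1)A 4/6
(3,2)A 5/5
(3,3)A 2/2
(4,0)B 0/4
(4,1)A 6/7
(4,2)A 7/7
(5,0)A 2/4
(5,1)A 5/7
(5,2)A 5/6
(5,3)A 3/3
(6,1)B 0/4
(6,2)A 3/4
The smallest same-type fraction is 0/3 at (2,0), which reduces to 0/1. Any threshold above that leaves this agent unsatisfied.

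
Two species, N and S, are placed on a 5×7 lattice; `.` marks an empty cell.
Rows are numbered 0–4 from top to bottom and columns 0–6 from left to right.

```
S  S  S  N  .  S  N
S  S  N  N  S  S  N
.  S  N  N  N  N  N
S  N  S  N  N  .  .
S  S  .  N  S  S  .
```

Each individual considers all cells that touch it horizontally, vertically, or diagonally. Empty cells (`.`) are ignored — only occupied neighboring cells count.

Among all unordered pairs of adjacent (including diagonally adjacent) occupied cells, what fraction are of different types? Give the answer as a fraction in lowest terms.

11/26

Scan each occupied cell's neighbors to the right and below (and the two forward diagonals) so each pair is counted once.
Row 0: S(0,0)–S(0,1)= S(0,0)–S(1,0)= S(0,0)–S(1,1)= S(0,1)–S(0,2)= S(0,1)–S(1,1)= S(0,1)–N(1,2)≠ S(0,1)–S(1,0)= S(0,2)–N(0,3)≠ S(0,2)–N(1,2)≠ S(0,2)–N(1,3)≠ S(0,2)–S(1,1)= N(0,3)–N(1,3)= N(0,3)–S(1,4)≠ N(0,3)–N(1,2)= S(0,5)–N(0,6)≠ S(0,5)–S(1,5)= S(0,5)–N(1,6)≠ S(0,5)–S(1,4)= N(0,6)–N(1,6)= N(0,6)–S(1,5)≠  → 8/20 unlike.
Row 1: S(1,0)–S(1,1)= S(1,0)–S(2,1)= S(1,1)–N(1,2)≠ S(1,1)–S(2,1)= S(1,1)–N(2,2)≠ N(1,2)–N(1,3)= N(1,2)–N(2,2)= N(1,2)–N(2,3)= N(1,2)–S(2,1)≠ N(1,3)–S(1,4)≠ N(1,3)–N(2,3)= N(1,3)–N(2,4)= N(1,3)–N(2,2)= S(1,4)–S(1,5)= S(1,4)–N(2,4)≠ S(1,4)–N(2,5)≠ S(1,4)–N(2,3)≠ S(1,5)–N(1,6)≠ S(1,5)–N(2,5)≠ S(1,5)–N(2,6)≠ S(1,5)–N(2,4)≠ N(1,6)–N(2,6)= N(1,6)–N(2,5)=  → 11/23 unlike.
Row 2: S(2,1)–N(2,2)≠ S(2,1)–N(3,1)≠ S(2,1)–S(3,2)= S(2,1)–S(3,0)= N(2,2)–N(2,3)= N(2,2)–S(3,2)≠ N(2,2)–N(3,3)= N(2,2)–N(3,1)= N(2,3)–N(2,4)= N(2,3)–N(3,3)= N(2,3)–N(3,4)= N(2,3)–S(3,2)≠ N(2,4)–N(2,5)= N(2,4)–N(3,4)= N(2,4)–N(3,3)= N(2,5)–N(2,6)= N(2,5)–N(3,4)=  → 4/17 unlike.
Row 3: S(3,0)–N(3,1)≠ S(3,0)–S(4,0)= S(3,0)–S(4,1)= N(3,1)–S(3,2)≠ N(3,1)–S(4,1)≠ N(3,1)–S(4,0)≠ S(3,2)–N(3,3)≠ S(3,2)–N(4,3)≠ S(3,2)–S(4,1)= N(3,3)–N(3,4)= N(3,3)–N(4,3)= N(3,3)–S(4,4)≠ N(3,4)–S(4,4)≠ N(3,4)–S(4,5)≠ N(3,4)–N(4,3)=  → 9/15 unlike.
Row 4: S(4,0)–S(4,1)= N(4,3)–S(4,4)≠ S(4,4)–S(4,5)=  → 1/3 unlike.
Total adjacent occupied pairs: 78; unlike-type pairs: 33.
33/78 reduces to 11/26.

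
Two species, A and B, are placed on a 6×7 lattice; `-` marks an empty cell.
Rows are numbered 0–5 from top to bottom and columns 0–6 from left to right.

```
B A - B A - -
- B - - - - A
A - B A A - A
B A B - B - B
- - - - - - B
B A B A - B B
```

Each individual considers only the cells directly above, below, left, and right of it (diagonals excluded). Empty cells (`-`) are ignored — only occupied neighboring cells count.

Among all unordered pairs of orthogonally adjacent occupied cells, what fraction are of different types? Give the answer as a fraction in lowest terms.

Scan each occupied cell's neighbors to the right and below so each pair is counted once.
From row 0: 3 unlike of 3 pairs (running 3/3).
From row 1: 0 unlike of 1 pairs (running 3/4).
From row 2: 4 unlike of 6 pairs (running 7/10).
From row 3: 2 unlike of 3 pairs (running 9/13).
From row 4: 0 unlike of 1 pairs (running 9/14).
From row 5: 3 unlike of 4 pairs (running 12/18).
Total adjacent occupied pairs: 18; unlike-type pairs: 12.
12/18 reduces to 2/3.

2/3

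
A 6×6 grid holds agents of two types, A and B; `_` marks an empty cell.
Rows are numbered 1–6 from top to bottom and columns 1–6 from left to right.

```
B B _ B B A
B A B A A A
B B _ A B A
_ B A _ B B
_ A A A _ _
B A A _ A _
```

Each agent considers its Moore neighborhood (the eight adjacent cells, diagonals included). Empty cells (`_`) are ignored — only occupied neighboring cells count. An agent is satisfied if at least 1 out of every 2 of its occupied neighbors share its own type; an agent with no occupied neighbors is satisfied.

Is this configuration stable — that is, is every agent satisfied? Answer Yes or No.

No

(1,1)B 2/3 satisfied
(1,2)B 3/4 satisfied
(1,4)B 2/4 satisfied
(1,5)B 1/5 not
(1,6)A 2/3 satisfied
(2,1)B 4/5 satisfied
(2,2)A 0/6 not
(2,3)B 3/6 satisfied
(2,4)A 2/6 not
(2,5)A 5/8 satisfied
(2,6)A 3/5 satisfied
(3,1)B 3/4 satisfied
(3,2)B 4/6 satisfied
(3,4)A 3/6 satisfied
(3,5)B 2/7 not
(3,6)A 2/5 not
(4,2)B 2/5 not
(4,3)A 4/6 satisfied
(4,5)B 2/5 not
(4,6)B 2/3 satisfied
(5,2)A 4/6 satisfied
(5,3)A 5/6 satisfied
(5,4)A 4/5 satisfied
(6,1)B 0/2 not
(6,2)A 3/4 satisfied
(6,3)A 4/4 satisfied
(6,5)A 1/1 satisfied
For instance (1,5) has only 1/5 same-type neighbors, below 1/2.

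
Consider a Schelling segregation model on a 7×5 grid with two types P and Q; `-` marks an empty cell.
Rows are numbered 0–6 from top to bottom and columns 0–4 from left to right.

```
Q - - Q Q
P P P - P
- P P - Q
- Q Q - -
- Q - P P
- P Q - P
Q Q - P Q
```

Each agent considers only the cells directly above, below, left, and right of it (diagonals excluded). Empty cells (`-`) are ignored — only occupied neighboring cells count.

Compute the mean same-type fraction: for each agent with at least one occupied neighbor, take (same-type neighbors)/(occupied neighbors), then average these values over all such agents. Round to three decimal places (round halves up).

0.500

Row 0: (0,0)Q 0/1 · (0,3)Q 1/1 · (0,4)Q 1/2
Row 1: (1,0)P 1/2 · (1,1)P 3/3 · (1,2)P 2/2 · (1,4)P 0/2
Row 2: (2,1)P 2/3 · (2,2)P 2/3 · (2,4)Q 0/1
Row 3: (3,1)Q 2/3 · (3,2)Q 1/2
Row 4: (4,1)Q 1/2 · (4,3)P 1/1 · (4,4)P 2/2
Row 5: (5,1)P 0/3 · (5,2)Q 0/1 · (5,4)P 1/2
Row 6: (6,0)Q 1/1 · (6,1)Q 1/2 · (6,3)P 0/1 · (6,4)Q 0/2
Sum over 22 agents: 0/1 + 1/1 + 1/2 + 1/2 + 3/3 + 2/2 + 0/2 + 2/3 + 2/3 + 0/1 + 2/3 + 1/2 + 1/2 + 1/1 + 2/2 + 0/3 + 0/1 + 1/2 + 1/1 + 1/2 + 0/1 + 0/2 = 11; mean = 11 ÷ 22 = 1/2 = 0.5 → 0.500.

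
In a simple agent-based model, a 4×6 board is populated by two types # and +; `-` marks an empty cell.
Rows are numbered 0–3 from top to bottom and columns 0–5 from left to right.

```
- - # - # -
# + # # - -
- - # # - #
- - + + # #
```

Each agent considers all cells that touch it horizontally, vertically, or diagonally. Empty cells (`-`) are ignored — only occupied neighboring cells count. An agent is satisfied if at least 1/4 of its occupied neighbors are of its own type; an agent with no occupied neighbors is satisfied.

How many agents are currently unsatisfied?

(0,2)# 2/3 satisfied
(0,4)# 1/1 satisfied
(1,0)# 0/1 not
(1,1)+ 0/4 not
(1,2)# 4/5 satisfied
(1,3)# 5/5 satisfied
(2,2)# 3/6 satisfied
(2,3)# 4/6 satisfied
(2,5)# 2/2 satisfied
(3,2)+ 1/3 satisfied
(3,3)+ 1/4 satisfied
(3,4)# 3/4 satisfied
(3,5)# 2/2 satisfied
Unsatisfied: (1,0), (1,1) — 2 in total.

2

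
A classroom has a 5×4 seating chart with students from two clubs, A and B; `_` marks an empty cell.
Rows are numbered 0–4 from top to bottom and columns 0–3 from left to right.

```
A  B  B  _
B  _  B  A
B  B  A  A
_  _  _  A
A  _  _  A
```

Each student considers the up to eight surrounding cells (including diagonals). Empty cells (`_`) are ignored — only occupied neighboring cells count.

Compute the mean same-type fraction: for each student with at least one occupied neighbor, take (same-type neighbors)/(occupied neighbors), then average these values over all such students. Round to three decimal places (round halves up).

Row 0: (0,0)A 0/2 · (0,1)B 3/4 · (0,2)B 2/3
Row 1: (1,0)B 3/4 · (1,2)B 3/6 · (1,3)A 2/4
Row 2: (2,0)B 2/2 · (2,1)B 3/4 · (2,2)A 3/5 · (2,3)A 3/4
Row 3: (3,3)A 3/3
Row 4: (4,0)A — no occupied neighbors · (4,3)A 1/1
Sum over 12 students: 0/2 + 3/4 + 2/3 + 3/4 + 3/6 + 2/4 + 2/2 + 3/4 + 3/5 + 3/4 + 3/3 + 1/1 = 124/15; mean = 124/15 ÷ 12 = 31/45 = 0.688888… → 0.689.

0.689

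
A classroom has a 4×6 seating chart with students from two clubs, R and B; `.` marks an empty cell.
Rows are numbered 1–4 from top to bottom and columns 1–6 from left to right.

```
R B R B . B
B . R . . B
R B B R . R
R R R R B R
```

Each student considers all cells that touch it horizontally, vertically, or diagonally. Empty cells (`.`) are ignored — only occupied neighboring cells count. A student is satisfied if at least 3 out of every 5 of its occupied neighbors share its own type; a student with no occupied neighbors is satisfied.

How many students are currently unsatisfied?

(1,1)R 0/2 unhappy
(1,2)B 1/4 unhappy
(1,3)R 1/3 unhappy
(1,4)B 0/2 unhappy
(1,6)B 1/1 ok
(2,1)B 2/4 unhappy
(2,3)R 2/6 unhappy
(2,6)B 1/2 unhappy
(3,1)R 2/4 unhappy
(3,2)B 2/7 unhappy
(3,3)B 1/6 unhappy
(3,4)R 3/5 ok
(3,6)R 1/3 unhappy
(4,1)R 2/3 ok
(4,2)R 3/5 ok
(4,3)R 3/5 ok
(4,4)R 2/4 unhappy
(4,5)B 0/4 unhappy
(4,6)R 1/2 unhappy
Unsatisfied: (1,1), (1,2), (1,3), (1,4), (2,1), (2,3), (2,6), (3,1), (3,2), (3,3), (3,6), (4,4), (4,5), (4,6) — 14 in total.

14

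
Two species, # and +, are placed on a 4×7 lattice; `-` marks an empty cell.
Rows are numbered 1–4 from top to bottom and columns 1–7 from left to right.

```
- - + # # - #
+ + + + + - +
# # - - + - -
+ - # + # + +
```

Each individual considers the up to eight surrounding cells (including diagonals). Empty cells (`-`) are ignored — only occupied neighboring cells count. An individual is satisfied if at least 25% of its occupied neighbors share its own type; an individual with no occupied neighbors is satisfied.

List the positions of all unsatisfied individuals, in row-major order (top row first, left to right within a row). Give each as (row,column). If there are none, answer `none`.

Row 1: (1,3)+ 3/4 ✓ · (1,4)# 1/5 ✗ · (1,5)# 1/3 ✓ · (1,7)# 0/1 ✗
Row 2: (2,1)+ 1/3 ✓ · (2,2)+ 3/5 ✓ · (2,3)+ 3/5 ✓ · (2,4)+ 4/6 ✓ · (2,5)+ 2/4 ✓ · (2,7)+ 0/1 ✗
Row 3: (3,1)# 1/4 ✓ · (3,2)# 2/6 ✓ · (3,5)+ 4/5 ✓
Row 4: (4,1)+ 0/2 ✗ · (4,3)# 1/2 ✓ · (4,4)+ 1/3 ✓ · (4,5)# 0/3 ✗ · (4,6)+ 2/3 ✓ · (4,7)+ 1/1 ✓

(1,4), (1,7), (2,7), (4,1), (4,5)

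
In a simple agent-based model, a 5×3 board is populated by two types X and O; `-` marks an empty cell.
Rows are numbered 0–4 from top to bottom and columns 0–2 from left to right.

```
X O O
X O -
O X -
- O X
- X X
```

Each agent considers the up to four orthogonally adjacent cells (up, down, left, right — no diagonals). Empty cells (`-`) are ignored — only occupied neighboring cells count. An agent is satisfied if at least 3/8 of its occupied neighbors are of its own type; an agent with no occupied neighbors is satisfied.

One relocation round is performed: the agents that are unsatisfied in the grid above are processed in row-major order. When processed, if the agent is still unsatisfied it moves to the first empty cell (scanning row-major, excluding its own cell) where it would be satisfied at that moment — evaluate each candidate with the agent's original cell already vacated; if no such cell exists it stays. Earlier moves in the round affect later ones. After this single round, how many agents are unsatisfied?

Initially unsatisfied (in order): (1,0), (1,1), (2,0), (2,1), (3,1).
  (1,0) → (2,2).
  (1,1): now satisfied by earlier moves; stays.
  (2,0) → (1,0).
  (2,1) → (4,0).
  (3,1) → (1,2).
Resulting grid:
X O O
O O O
- - X
- - X
X X X
Unsatisfied now: (0,0).

1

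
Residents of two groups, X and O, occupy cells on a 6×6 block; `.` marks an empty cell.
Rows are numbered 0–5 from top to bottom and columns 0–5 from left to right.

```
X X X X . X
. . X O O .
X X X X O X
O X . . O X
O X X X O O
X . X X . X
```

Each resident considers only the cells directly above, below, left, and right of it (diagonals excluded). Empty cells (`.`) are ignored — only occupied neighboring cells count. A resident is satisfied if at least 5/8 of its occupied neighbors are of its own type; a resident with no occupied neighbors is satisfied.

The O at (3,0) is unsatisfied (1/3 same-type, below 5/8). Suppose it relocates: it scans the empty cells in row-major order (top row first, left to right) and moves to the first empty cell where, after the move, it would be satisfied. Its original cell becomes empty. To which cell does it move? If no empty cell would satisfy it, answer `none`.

none

Vacating (3,0). Empty cells in order:
  (0,4): 1/3 same-type → still unsatisfied.
  (1,0): 0/2 same-type → still unsatisfied.
  (1,1): 0/3 same-type → still unsatisfied.
  (1,5): 1/3 same-type → still unsatisfied.
  (3,2): 0/3 same-type → still unsatisfied.
  (3,3): 1/3 same-type → still unsatisfied.
  (5,1): 0/3 same-type → still unsatisfied.
  (5,4): 1/3 same-type → still unsatisfied.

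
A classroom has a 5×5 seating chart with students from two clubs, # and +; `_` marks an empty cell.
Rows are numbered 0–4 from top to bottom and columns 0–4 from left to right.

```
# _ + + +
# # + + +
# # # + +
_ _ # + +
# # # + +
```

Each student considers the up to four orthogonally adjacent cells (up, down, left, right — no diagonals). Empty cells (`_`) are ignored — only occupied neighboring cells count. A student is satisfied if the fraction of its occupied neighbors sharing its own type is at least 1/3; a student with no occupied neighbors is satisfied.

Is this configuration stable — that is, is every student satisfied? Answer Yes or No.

Yes

(0,0)# 1/1 ✓
(0,2)+ 2/2 ✓
(0,3)+ 3/3 ✓
(0,4)+ 2/2 ✓
(1,0)# 3/3 ✓
(1,1)# 2/3 ✓
(1,2)+ 2/4 ✓
(1,3)+ 4/4 ✓
(1,4)+ 3/3 ✓
(2,0)# 2/2 ✓
(2,1)# 3/3 ✓
(2,2)# 2/4 ✓
(2,3)+ 3/4 ✓
(2,4)+ 3/3 ✓
(3,2)# 2/3 ✓
(3,3)+ 3/4 ✓
(3,4)+ 3/3 ✓
(4,0)# 1/1 ✓
(4,1)# 2/2 ✓
(4,2)# 2/3 ✓
(4,3)+ 2/3 ✓
(4,4)+ 2/2 ✓
All meet the threshold, so the configuration is stable.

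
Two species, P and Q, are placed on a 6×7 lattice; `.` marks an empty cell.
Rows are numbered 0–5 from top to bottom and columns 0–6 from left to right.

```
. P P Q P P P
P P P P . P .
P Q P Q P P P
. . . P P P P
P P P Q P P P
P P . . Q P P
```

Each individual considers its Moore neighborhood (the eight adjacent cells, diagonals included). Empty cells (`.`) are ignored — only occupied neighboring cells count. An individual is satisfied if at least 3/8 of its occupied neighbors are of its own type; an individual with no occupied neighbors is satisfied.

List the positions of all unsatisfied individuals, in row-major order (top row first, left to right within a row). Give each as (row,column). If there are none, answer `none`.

(0,3), (2,1), (2,3), (4,3), (5,4)

(0,1)P 4/4 ✓
(0,2)P 4/5 ✓
(0,3)Q 0/4 ✗
(0,4)P 3/4 ✓
(0,5)P 3/3 ✓
(0,6)P 2/2 ✓
(1,0)P 3/4 ✓
(1,1)P 6/7 ✓
(1,2)P 5/8 ✓
(1,3)P 5/7 ✓
(1,5)P 6/6 ✓
(2,0)P 2/3 ✓
(2,1)Q 0/5 ✗
(2,2)P 4/6 ✓
(2,3)Q 0/6 ✗
(2,4)P 6/7 ✓
(2,5)P 6/6 ✓
(2,6)P 4/4 ✓
(3,3)P 5/7 ✓
(3,4)P 6/8 ✓
(3,5)P 8/8 ✓
(3,6)P 5/5 ✓
(4,0)P 3/3 ✓
(4,1)P 4/4 ✓
(4,2)P 3/4 ✓
(4,3)Q 1/5 ✗
(4,4)P 5/7 ✓
(4,5)P 7/8 ✓
(4,6)P 5/5 ✓
(5,0)P 3/3 ✓
(5,1)P 4/4 ✓
(5,4)Q 1/4 ✗
(5,5)P 4/5 ✓
(5,6)P 3/3 ✓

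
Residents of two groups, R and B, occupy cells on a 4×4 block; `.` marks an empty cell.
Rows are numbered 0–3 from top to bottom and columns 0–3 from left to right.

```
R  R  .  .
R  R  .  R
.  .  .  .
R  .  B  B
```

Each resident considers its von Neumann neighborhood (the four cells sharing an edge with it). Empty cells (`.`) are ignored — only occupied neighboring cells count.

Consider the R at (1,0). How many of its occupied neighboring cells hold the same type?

Occupied neighbors of (1,0): (0,0)=R, (1,1)=R.
Same type (R): 2 of 2.

2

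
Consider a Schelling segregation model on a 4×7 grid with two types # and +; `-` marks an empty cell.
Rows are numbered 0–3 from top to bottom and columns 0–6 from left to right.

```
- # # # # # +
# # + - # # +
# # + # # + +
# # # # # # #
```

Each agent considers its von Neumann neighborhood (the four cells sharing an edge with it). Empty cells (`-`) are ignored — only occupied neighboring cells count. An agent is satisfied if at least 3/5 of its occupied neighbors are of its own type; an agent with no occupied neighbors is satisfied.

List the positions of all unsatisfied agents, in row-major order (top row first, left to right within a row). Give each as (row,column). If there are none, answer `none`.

(0,1)# 2/2 ✓
(0,2)# 2/3 ✓
(0,3)# 2/2 ✓
(0,4)# 3/3 ✓
(0,5)# 2/3 ✓
(0,6)+ 1/2 ✗
(1,0)# 2/2 ✓
(1,1)# 3/4 ✓
(1,2)+ 1/3 ✗
(1,4)# 3/3 ✓
(1,5)# 2/4 ✗
(1,6)+ 2/3 ✓
(2,0)# 3/3 ✓
(2,1)# 3/4 ✓
(2,2)+ 1/4 ✗
(2,3)# 2/3 ✓
(2,4)# 3/4 ✓
(2,5)+ 1/4 ✗
(2,6)+ 2/3 ✓
(3,0)# 2/2 ✓
(3,1)# 3/3 ✓
(3,2)# 2/3 ✓
(3,3)# 3/3 ✓
(3,4)# 3/3 ✓
(3,5)# 2/3 ✓
(3,6)# 1/2 ✗

(0,6), (1,2), (1,5), (2,2), (2,5), (3,6)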